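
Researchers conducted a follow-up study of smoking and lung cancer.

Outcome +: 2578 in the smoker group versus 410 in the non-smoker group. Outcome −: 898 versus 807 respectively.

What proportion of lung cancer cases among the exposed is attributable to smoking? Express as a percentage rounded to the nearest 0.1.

From the description: a = 2578, b = 898, c = 410, d = 807.
Risk in exposed = 2578/3476 = 0.74166; risk in unexposed = 410/1217 = 0.33689.
RR = 0.74166/0.33689 = 2.20146
AR% = (RR − 1)/RR × 100 = (2.20146 − 1)/2.20146 × 100 = 54.5755%

54.6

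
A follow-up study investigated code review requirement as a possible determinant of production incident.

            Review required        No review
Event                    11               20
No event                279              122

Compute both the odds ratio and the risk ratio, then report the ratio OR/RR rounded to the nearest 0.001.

0.893

Reading the table with exposure as columns: a = 11 (Review required, case), b = 279 (Review required, non-case), c = 20 (No review, case), d = 122.
OR = (11·122)/(279·20) = 1342/5580 = 0.24050
Risk in exposed = 11/290 = 0.03793; risk in unexposed = 20/142 = 0.14085; RR = 0.26931
OR/RR = 0.24050 / 0.26931 = 0.89303
The outcome is not rare, so the OR lies further from 1 than the RR.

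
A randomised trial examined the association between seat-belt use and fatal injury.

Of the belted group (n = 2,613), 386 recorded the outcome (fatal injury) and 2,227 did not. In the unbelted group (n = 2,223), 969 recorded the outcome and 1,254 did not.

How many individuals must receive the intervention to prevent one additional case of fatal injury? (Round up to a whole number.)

4

Risk in treated group = 386/2613 = 0.14772; risk in control = 969/2223 = 0.43590.
Absolute risk reduction = 0.43590 − 0.14772 = 0.28817
NNT = 1 / ARR = 1 / 0.28817 = 3.470 → round up → 4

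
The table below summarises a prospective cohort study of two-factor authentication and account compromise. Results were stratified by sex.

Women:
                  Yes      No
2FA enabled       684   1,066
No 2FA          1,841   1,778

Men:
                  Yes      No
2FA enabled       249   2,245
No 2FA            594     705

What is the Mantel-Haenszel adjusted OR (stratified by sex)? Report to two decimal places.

OR_MH = Σ(aᵢdᵢ/nᵢ) / Σ(bᵢcᵢ/nᵢ), where nᵢ is the stratum total.
Stratum 1 (Women): n = 5369; a·d/n = 684·1778/5369 = 226.5137; b·c/n = 1066·1841/5369 = 365.5254
Stratum 2 (Men): n = 3793; a·d/n = 249·705/3793 = 46.2813; b·c/n = 2245·594/3793 = 351.5766
OR_MH = (226.5137 + 46.2813) / (365.5254 + 351.5766) = 272.7950 / 717.1020 = 0.38041

0.38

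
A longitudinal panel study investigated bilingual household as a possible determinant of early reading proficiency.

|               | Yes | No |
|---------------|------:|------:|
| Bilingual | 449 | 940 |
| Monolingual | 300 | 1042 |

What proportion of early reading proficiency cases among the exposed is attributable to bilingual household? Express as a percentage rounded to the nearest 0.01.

Cells: a = 449, b = 940, c = 300, d = 1042.
Risk in exposed = 449/1389 = 0.32325; risk in unexposed = 300/1342 = 0.22355.
RR = 0.32325/0.22355 = 1.44602
AR% = (RR − 1)/RR × 100 = (1.44602 − 1)/1.44602 × 100 = 30.8448%

30.84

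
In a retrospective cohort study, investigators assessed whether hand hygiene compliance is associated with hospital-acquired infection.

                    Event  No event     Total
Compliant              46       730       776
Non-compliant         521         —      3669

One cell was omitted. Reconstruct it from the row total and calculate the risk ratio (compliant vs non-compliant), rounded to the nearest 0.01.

The missing cell is in the unexposed row: 3669 − 521 = 3148.
So a = 46, b = 730, c = 521, d = 3148.
RR = [a/(a+b)] / [c/(c+d)] = (46/776) / (521/3669) = 0.05928/0.14200 = 0.41745

0.42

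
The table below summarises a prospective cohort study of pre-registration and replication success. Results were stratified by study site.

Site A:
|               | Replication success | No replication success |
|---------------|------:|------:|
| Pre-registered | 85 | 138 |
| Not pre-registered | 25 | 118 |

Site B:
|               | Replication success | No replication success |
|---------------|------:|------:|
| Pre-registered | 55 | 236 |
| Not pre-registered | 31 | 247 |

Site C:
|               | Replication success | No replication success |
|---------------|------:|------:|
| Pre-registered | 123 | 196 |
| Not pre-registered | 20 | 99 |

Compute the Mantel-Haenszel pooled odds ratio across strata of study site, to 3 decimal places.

2.532

OR_MH = Σ(aᵢdᵢ/nᵢ) / Σ(bᵢcᵢ/nᵢ), where nᵢ is the stratum total.
Stratum 1 (Site A): n = 366; a·d/n = 85·118/366 = 27.4044; b·c/n = 138·25/366 = 9.4262
Stratum 2 (Site B): n = 569; a·d/n = 55·247/569 = 23.8752; b·c/n = 236·31/569 = 12.8576
Stratum 3 (Site C): n = 438; a·d/n = 123·99/438 = 27.8014; b·c/n = 196·20/438 = 8.9498
OR_MH = (27.4044 + 23.8752 + 27.8014) / (9.4262 + 12.8576 + 8.9498) = 79.0810 / 31.2336 = 2.53192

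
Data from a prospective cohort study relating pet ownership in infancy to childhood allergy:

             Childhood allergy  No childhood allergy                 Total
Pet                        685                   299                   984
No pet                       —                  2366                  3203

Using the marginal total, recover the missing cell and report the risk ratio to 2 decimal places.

The missing cell is in the unexposed row: 3203 − 2366 = 837.
So a = 685, b = 299, c = 837, d = 2366.
RR = [a/(a+b)] / [c/(c+d)] = (685/984) / (837/3203) = 0.69614/0.26132 = 2.66396

2.66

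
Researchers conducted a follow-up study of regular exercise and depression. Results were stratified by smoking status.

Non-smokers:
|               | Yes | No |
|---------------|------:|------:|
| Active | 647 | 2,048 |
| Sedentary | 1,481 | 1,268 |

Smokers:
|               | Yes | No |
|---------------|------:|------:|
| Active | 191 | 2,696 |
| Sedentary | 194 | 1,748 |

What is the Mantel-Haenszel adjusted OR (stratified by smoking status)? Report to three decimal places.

0.330

OR_MH = Σ(aᵢdᵢ/nᵢ) / Σ(bᵢcᵢ/nᵢ), where nᵢ is the stratum total.
Stratum 1 (Non-smokers): n = 5444; a·d/n = 647·1268/5444 = 150.6973; b·c/n = 2048·1481/5444 = 557.1433
Stratum 2 (Smokers): n = 4829; a·d/n = 191·1748/4829 = 69.1381; b·c/n = 2696·194/4829 = 108.3090
OR_MH = (150.6973 + 69.1381) / (557.1433 + 108.3090) = 219.8354 / 665.4522 = 0.33035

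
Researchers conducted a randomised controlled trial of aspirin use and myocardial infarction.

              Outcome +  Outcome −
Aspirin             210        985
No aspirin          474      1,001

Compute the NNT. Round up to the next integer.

7

Risk in treated group = 210/1195 = 0.17573; risk in control = 474/1475 = 0.32136.
Absolute risk reduction = 0.32136 − 0.17573 = 0.14562
NNT = 1 / ARR = 1 / 0.14562 = 6.867 → round up → 7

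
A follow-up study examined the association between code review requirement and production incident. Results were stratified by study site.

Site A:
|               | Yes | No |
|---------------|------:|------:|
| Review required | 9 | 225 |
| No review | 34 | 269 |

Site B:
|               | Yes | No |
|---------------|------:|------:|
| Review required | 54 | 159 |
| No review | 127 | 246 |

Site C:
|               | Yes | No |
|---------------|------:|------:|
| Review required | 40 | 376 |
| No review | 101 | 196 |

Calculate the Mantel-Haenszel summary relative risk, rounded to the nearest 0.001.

RR_MH = Σ(aᵢ·n₀ᵢ/nᵢ) / Σ(cᵢ·n₁ᵢ/nᵢ), with n₁ᵢ = aᵢ+bᵢ (exposed), n₀ᵢ = cᵢ+dᵢ (unexposed), nᵢ = n₁ᵢ+n₀ᵢ.
Stratum 1 (Site A): n₁ = 234, n₀ = 303, n = 537; a·n₀/n = 9·303/537 = 5.0782; c·n₁/n = 34·234/537 = 14.8156
Stratum 2 (Site B): n₁ = 213, n₀ = 373, n = 586; a·n₀/n = 54·373/586 = 34.3720; c·n₁/n = 127·213/586 = 46.1621
Stratum 3 (Site C): n₁ = 416, n₀ = 297, n = 713; a·n₀/n = 40·297/713 = 16.6620; c·n₁/n = 101·416/713 = 58.9285
RR_MH = (5.0782 + 34.3720 + 16.6620) / (14.8156 + 46.1621 + 58.9285) = 56.1122 / 119.9062 = 0.46797

0.468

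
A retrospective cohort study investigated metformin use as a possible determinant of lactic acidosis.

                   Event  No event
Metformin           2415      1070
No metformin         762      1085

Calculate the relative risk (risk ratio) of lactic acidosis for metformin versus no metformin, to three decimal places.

Cells: a = 2415, b = 1070, c = 762, d = 1085.
Risk in exposed = 2415/3485 = 0.69297; risk in unexposed = 762/1847 = 0.41256.
RR = 0.69297 / 0.41256 = 1.67968
The risk among the exposed is 1.68 times that among the unexposed.

1.680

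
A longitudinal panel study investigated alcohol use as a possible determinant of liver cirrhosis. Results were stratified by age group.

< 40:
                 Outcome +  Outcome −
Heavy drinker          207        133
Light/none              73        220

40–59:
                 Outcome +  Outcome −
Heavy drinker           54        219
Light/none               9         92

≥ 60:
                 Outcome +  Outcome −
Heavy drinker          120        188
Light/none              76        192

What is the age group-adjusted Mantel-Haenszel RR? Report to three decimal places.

1.924

RR_MH = Σ(aᵢ·n₀ᵢ/nᵢ) / Σ(cᵢ·n₁ᵢ/nᵢ), with n₁ᵢ = aᵢ+bᵢ (exposed), n₀ᵢ = cᵢ+dᵢ (unexposed), nᵢ = n₁ᵢ+n₀ᵢ.
Stratum 1 (< 40): n₁ = 340, n₀ = 293, n = 633; a·n₀/n = 207·293/633 = 95.8152; c·n₁/n = 73·340/633 = 39.2101
Stratum 2 (40–59): n₁ = 273, n₀ = 101, n = 374; a·n₀/n = 54·101/374 = 14.5829; c·n₁/n = 9·273/374 = 6.5695
Stratum 3 (≥ 60): n₁ = 308, n₀ = 268, n = 576; a·n₀/n = 120·268/576 = 55.8333; c·n₁/n = 76·308/576 = 40.6389
RR_MH = (95.8152 + 14.5829 + 55.8333) / (39.2101 + 6.5695 + 40.6389) = 166.2314 / 86.4185 = 1.92356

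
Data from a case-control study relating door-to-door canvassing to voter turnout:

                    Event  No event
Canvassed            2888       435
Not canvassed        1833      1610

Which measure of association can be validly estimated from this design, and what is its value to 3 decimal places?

Cells: a = 2888, b = 435, c = 1833, d = 1610.
This is a case-control study: participants were sampled on outcome status, so risks in the source population cannot be estimated directly — relative risk is not valid here. The odds ratio is the appropriate measure.
OR = (a·d)/(b·c) = (2888 × 1610) / (435 × 1833) = 4649680 / 797355 = 5.83138

5.831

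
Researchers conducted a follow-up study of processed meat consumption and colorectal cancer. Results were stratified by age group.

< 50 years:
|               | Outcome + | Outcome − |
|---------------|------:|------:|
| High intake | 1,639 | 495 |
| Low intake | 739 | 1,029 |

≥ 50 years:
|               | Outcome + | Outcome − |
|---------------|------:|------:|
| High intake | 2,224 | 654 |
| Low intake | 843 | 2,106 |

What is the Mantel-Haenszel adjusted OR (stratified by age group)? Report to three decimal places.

6.562

OR_MH = Σ(aᵢdᵢ/nᵢ) / Σ(bᵢcᵢ/nᵢ), where nᵢ is the stratum total.
Stratum 1 (< 50 years): n = 3902; a·d/n = 1639·1029/3902 = 432.2222; b·c/n = 495·739/3902 = 93.7481
Stratum 2 (≥ 50 years): n = 5827; a·d/n = 2224·2106/5827 = 803.8002; b·c/n = 654·843/5827 = 94.6151
OR_MH = (432.2222 + 803.8002) / (93.7481 + 94.6151) = 1236.0224 / 188.3631 = 6.56191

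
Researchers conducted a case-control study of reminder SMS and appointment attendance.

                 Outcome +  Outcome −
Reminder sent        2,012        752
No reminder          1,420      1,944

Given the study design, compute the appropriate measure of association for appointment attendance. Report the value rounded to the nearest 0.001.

Cells: a = 2012, b = 752, c = 1420, d = 1944.
This is a case-control study: participants were sampled on outcome status, so risks in the source population cannot be estimated directly — relative risk is not valid here. The odds ratio is the appropriate measure.
OR = (a·d)/(b·c) = (2012 × 1944) / (752 × 1420) = 3911328 / 1067840 = 3.66284

3.663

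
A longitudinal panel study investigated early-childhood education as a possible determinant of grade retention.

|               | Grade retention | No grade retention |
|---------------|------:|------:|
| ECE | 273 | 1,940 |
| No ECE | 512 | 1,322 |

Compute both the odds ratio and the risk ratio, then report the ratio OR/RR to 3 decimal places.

0.822

Cells: a = 273, b = 1940, c = 512, d = 1322.
OR = (273·1322)/(1940·512) = 360906/993280 = 0.36335
Risk in exposed = 273/2213 = 0.12336; risk in unexposed = 512/1834 = 0.27917; RR = 0.44189
OR/RR = 0.36335 / 0.44189 = 0.82227
The outcome is not rare, so the OR lies further from 1 than the RR.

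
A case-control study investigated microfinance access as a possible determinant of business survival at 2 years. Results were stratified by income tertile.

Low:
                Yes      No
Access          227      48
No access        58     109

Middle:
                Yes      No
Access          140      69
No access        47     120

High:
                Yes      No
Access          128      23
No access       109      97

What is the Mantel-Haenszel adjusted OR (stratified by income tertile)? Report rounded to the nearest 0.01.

6.17

OR_MH = Σ(aᵢdᵢ/nᵢ) / Σ(bᵢcᵢ/nᵢ), where nᵢ is the stratum total.
Stratum 1 (Low): n = 442; a·d/n = 227·109/442 = 55.9796; b·c/n = 48·58/442 = 6.2986
Stratum 2 (Middle): n = 376; a·d/n = 140·120/376 = 44.6809; b·c/n = 69·47/376 = 8.6250
Stratum 3 (High): n = 357; a·d/n = 128·97/357 = 34.7787; b·c/n = 23·109/357 = 7.0224
OR_MH = (55.9796 + 44.6809 + 34.7787) / (6.2986 + 8.6250 + 7.0224) = 135.4392 / 21.9461 = 6.17146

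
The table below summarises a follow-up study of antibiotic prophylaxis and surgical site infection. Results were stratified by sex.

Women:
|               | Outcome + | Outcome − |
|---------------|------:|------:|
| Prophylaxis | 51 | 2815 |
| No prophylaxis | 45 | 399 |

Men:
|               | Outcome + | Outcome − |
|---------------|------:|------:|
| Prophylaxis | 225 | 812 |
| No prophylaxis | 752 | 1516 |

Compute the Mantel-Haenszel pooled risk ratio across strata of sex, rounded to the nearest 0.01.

0.59

RR_MH = Σ(aᵢ·n₀ᵢ/nᵢ) / Σ(cᵢ·n₁ᵢ/nᵢ), with n₁ᵢ = aᵢ+bᵢ (exposed), n₀ᵢ = cᵢ+dᵢ (unexposed), nᵢ = n₁ᵢ+n₀ᵢ.
Stratum 1 (Women): n₁ = 2866, n₀ = 444, n = 3310; a·n₀/n = 51·444/3310 = 6.8411; c·n₁/n = 45·2866/3310 = 38.9637
Stratum 2 (Men): n₁ = 1037, n₀ = 2268, n = 3305; a·n₀/n = 225·2268/3305 = 154.4024; c·n₁/n = 752·1037/3305 = 235.9528
RR_MH = (6.8411 + 154.4024) / (38.9637 + 235.9528) = 161.2435 / 274.9165 = 0.58652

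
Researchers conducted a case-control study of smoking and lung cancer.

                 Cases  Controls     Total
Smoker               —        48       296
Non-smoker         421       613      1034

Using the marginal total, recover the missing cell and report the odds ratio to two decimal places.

7.52

The missing cell is in the exposed row: 296 − 48 = 248.
So a = 248, b = 48, c = 421, d = 613.
OR = (a·d)/(b·c) = (248 × 613) / (48 × 421) = 152024 / 20208 = 7.52296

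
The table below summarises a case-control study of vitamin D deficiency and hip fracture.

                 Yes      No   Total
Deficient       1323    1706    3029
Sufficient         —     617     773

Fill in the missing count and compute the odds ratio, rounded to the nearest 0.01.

The missing cell is in the unexposed row: 773 − 617 = 156.
So a = 1323, b = 1706, c = 156, d = 617.
OR = (a·d)/(b·c) = (1323 × 617) / (1706 × 156) = 816291 / 266136 = 3.06719

3.07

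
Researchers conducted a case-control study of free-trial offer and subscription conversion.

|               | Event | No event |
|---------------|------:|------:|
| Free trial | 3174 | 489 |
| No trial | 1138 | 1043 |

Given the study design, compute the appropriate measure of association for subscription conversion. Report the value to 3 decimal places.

5.949

Cells: a = 3174, b = 489, c = 1138, d = 1043.
This is a case-control study: participants were sampled on outcome status, so risks in the source population cannot be estimated directly — relative risk is not valid here. The odds ratio is the appropriate measure.
OR = (a·d)/(b·c) = (3174 × 1043) / (489 × 1138) = 3310482 / 556482 = 5.94895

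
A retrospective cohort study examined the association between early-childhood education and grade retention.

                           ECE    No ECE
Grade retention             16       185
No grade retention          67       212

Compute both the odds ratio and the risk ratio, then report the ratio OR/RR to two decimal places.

0.66

Reading the table with exposure as columns: a = 16 (ECE, case), b = 67 (ECE, non-case), c = 185 (No ECE, case), d = 212.
OR = (16·212)/(67·185) = 3392/12395 = 0.27366
Risk in exposed = 16/83 = 0.19277; risk in unexposed = 185/397 = 0.46599; RR = 0.41368
OR/RR = 0.27366 / 0.41368 = 0.66153
The outcome is not rare, so the OR lies further from 1 than the RR.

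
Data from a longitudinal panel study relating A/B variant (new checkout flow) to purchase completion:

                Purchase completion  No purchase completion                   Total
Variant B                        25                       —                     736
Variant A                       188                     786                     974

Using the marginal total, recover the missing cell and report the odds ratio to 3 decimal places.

0.147

The missing cell is in the exposed row: 736 − 25 = 711.
So a = 25, b = 711, c = 188, d = 786.
OR = (a·d)/(b·c) = (25 × 786) / (711 × 188) = 19650 / 133668 = 0.14701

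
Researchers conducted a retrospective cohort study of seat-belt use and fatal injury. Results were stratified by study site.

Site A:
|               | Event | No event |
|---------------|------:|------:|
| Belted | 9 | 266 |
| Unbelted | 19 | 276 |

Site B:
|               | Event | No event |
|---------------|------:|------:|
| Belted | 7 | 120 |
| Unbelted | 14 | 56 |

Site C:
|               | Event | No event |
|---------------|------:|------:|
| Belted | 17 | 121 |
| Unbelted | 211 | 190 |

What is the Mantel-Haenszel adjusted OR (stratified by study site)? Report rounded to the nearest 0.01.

0.19

OR_MH = Σ(aᵢdᵢ/nᵢ) / Σ(bᵢcᵢ/nᵢ), where nᵢ is the stratum total.
Stratum 1 (Site A): n = 570; a·d/n = 9·276/570 = 4.3579; b·c/n = 266·19/570 = 8.8667
Stratum 2 (Site B): n = 197; a·d/n = 7·56/197 = 1.9898; b·c/n = 120·14/197 = 8.5279
Stratum 3 (Site C): n = 539; a·d/n = 17·190/539 = 5.9926; b·c/n = 121·211/539 = 47.3673
OR_MH = (4.3579 + 1.9898 + 5.9926) / (8.8667 + 8.5279 + 47.3673) = 12.3403 / 64.7619 = 0.19055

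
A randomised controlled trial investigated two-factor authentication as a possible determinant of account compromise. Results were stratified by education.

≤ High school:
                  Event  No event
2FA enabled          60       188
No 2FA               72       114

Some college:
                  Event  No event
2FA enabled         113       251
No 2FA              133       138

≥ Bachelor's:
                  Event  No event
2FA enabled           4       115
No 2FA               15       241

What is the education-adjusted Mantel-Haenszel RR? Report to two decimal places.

0.63

RR_MH = Σ(aᵢ·n₀ᵢ/nᵢ) / Σ(cᵢ·n₁ᵢ/nᵢ), with n₁ᵢ = aᵢ+bᵢ (exposed), n₀ᵢ = cᵢ+dᵢ (unexposed), nᵢ = n₁ᵢ+n₀ᵢ.
Stratum 1 (≤ High school): n₁ = 248, n₀ = 186, n = 434; a·n₀/n = 60·186/434 = 25.7143; c·n₁/n = 72·248/434 = 41.1429
Stratum 2 (Some college): n₁ = 364, n₀ = 271, n = 635; a·n₀/n = 113·271/635 = 48.2252; c·n₁/n = 133·364/635 = 76.2394
Stratum 3 (≥ Bachelor's): n₁ = 119, n₀ = 256, n = 375; a·n₀/n = 4·256/375 = 2.7307; c·n₁/n = 15·119/375 = 4.7600
RR_MH = (25.7143 + 48.2252 + 2.7307) / (41.1429 + 76.2394 + 4.7600) = 76.6701 / 122.1422 = 0.62771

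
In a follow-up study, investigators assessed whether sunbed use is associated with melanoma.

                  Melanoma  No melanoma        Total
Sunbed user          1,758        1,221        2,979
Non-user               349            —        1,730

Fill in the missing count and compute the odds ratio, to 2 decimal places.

The missing cell is in the unexposed row: 1730 − 349 = 1381.
So a = 1758, b = 1221, c = 349, d = 1381.
OR = (a·d)/(b·c) = (1758 × 1381) / (1221 × 349) = 2427798 / 426129 = 5.69733

5.70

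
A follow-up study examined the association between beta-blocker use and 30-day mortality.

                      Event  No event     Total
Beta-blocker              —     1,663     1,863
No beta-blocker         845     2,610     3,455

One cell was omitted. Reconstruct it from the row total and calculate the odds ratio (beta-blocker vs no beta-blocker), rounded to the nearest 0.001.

0.371

The missing cell is in the exposed row: 1863 − 1663 = 200.
So a = 200, b = 1663, c = 845, d = 2610.
OR = (a·d)/(b·c) = (200 × 2610) / (1663 × 845) = 522000 / 1405235 = 0.37147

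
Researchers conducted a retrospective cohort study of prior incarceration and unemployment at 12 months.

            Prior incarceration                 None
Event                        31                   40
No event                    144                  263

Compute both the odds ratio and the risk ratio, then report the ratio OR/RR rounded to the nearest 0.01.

Reading the table with exposure as columns: a = 31 (Prior incarceration, case), b = 144 (Prior incarceration, non-case), c = 40 (None, case), d = 263.
OR = (31·263)/(144·40) = 8153/5760 = 1.41545
Risk in exposed = 31/175 = 0.17714; risk in unexposed = 40/303 = 0.13201; RR = 1.34186
OR/RR = 1.41545 / 1.34186 = 1.05485
The outcome is not rare, so the OR lies further from 1 than the RR.

1.05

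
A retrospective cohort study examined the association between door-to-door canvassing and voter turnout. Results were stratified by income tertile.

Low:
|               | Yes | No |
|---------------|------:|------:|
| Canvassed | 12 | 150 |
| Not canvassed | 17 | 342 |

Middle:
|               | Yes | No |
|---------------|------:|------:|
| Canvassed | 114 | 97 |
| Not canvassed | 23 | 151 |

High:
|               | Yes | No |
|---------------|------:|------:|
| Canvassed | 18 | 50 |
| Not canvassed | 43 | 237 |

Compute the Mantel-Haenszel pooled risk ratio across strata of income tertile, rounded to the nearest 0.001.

2.825

RR_MH = Σ(aᵢ·n₀ᵢ/nᵢ) / Σ(cᵢ·n₁ᵢ/nᵢ), with n₁ᵢ = aᵢ+bᵢ (exposed), n₀ᵢ = cᵢ+dᵢ (unexposed), nᵢ = n₁ᵢ+n₀ᵢ.
Stratum 1 (Low): n₁ = 162, n₀ = 359, n = 521; a·n₀/n = 12·359/521 = 8.2687; c·n₁/n = 17·162/521 = 5.2860
Stratum 2 (Middle): n₁ = 211, n₀ = 174, n = 385; a·n₀/n = 114·174/385 = 51.5221; c·n₁/n = 23·211/385 = 12.6052
Stratum 3 (High): n₁ = 68, n₀ = 280, n = 348; a·n₀/n = 18·280/348 = 14.4828; c·n₁/n = 43·68/348 = 8.4023
RR_MH = (8.2687 + 51.5221 + 14.4828) / (5.2860 + 12.6052 + 8.4023) = 74.2736 / 26.2935 = 2.82479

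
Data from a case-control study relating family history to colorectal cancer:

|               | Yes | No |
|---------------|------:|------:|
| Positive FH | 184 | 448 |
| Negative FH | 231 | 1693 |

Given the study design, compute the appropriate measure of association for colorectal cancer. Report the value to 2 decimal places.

Cells: a = 184, b = 448, c = 231, d = 1693.
This is a case-control study: participants were sampled on outcome status, so risks in the source population cannot be estimated directly — relative risk is not valid here. The odds ratio is the appropriate measure.
OR = (a·d)/(b·c) = (184 × 1693) / (448 × 231) = 311512 / 103488 = 3.01013

3.01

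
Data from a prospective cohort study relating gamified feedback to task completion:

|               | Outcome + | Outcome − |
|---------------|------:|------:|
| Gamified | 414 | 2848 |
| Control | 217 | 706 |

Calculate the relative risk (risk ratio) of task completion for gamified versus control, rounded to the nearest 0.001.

0.540

Cells: a = 414, b = 2848, c = 217, d = 706.
Risk in exposed = 414/3262 = 0.12692; risk in unexposed = 217/923 = 0.23510.
RR = 0.12692 / 0.23510 = 0.53983
The risk is 46% lower among the exposed than among the unexposed.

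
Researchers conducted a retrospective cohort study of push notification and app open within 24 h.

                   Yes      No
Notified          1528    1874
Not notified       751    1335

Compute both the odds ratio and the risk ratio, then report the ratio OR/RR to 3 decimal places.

1.162

Cells: a = 1528, b = 1874, c = 751, d = 1335.
OR = (1528·1335)/(1874·751) = 2039880/1407374 = 1.44942
Risk in exposed = 1528/3402 = 0.44915; risk in unexposed = 751/2086 = 0.36002; RR = 1.24757
OR/RR = 1.44942 / 1.24757 = 1.16180
The outcome is not rare, so the OR lies further from 1 than the RR.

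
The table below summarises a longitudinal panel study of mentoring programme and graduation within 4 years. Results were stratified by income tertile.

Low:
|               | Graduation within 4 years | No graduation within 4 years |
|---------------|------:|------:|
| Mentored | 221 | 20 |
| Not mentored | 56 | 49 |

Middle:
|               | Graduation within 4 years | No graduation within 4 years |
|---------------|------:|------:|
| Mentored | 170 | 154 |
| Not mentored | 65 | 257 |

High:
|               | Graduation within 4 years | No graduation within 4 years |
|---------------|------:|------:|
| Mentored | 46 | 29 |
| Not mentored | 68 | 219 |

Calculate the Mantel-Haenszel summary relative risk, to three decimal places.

RR_MH = Σ(aᵢ·n₀ᵢ/nᵢ) / Σ(cᵢ·n₁ᵢ/nᵢ), with n₁ᵢ = aᵢ+bᵢ (exposed), n₀ᵢ = cᵢ+dᵢ (unexposed), nᵢ = n₁ᵢ+n₀ᵢ.
Stratum 1 (Low): n₁ = 241, n₀ = 105, n = 346; a·n₀/n = 221·105/346 = 67.0665; c·n₁/n = 56·241/346 = 39.0058
Stratum 2 (Middle): n₁ = 324, n₀ = 322, n = 646; a·n₀/n = 170·322/646 = 84.7368; c·n₁/n = 65·324/646 = 32.6006
Stratum 3 (High): n₁ = 75, n₀ = 287, n = 362; a·n₀/n = 46·287/362 = 36.4696; c·n₁/n = 68·75/362 = 14.0884
RR_MH = (67.0665 + 84.7368 + 36.4696) / (39.0058 + 32.6006 + 14.0884) = 188.2729 / 85.6948 = 2.19702

2.197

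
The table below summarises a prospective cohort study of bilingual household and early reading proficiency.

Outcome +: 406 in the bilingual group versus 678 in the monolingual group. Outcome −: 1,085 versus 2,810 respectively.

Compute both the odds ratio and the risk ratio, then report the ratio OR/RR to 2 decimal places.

From the description: a = 406, b = 1085, c = 678, d = 2810.
OR = (406·2810)/(1085·678) = 1140860/735630 = 1.55086
Risk in exposed = 406/1491 = 0.27230; risk in unexposed = 678/3488 = 0.19438; RR = 1.40086
OR/RR = 1.55086 / 1.40086 = 1.10708
The outcome is not rare, so the OR lies further from 1 than the RR.

1.11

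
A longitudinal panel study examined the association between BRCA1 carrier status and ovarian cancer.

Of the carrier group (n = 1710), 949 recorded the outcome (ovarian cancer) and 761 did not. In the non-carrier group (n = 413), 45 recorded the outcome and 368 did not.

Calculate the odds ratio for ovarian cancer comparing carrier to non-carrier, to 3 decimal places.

From the description: a = 949, b = 761, c = 45, d = 368.
OR = (a·d)/(b·c) = (949 × 368) / (761 × 45) = 349232 / 34245 = 10.19804
The odds of ovarian cancer are about 10.20 times as high in the carrier group.

10.198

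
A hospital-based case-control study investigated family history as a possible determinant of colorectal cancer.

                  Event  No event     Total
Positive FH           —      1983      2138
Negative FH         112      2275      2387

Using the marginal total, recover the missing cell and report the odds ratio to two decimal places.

1.59

The missing cell is in the exposed row: 2138 − 1983 = 155.
So a = 155, b = 1983, c = 112, d = 2275.
OR = (a·d)/(b·c) = (155 × 2275) / (1983 × 112) = 352625 / 222096 = 1.58771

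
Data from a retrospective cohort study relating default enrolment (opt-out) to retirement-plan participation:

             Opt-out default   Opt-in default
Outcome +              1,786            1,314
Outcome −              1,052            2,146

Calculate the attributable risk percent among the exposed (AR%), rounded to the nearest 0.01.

Reading the table with exposure as columns: a = 1786 (Opt-out default, case), b = 1052 (Opt-out default, non-case), c = 1314 (Opt-in default, case), d = 2146.
Risk in exposed = 1786/2838 = 0.62932; risk in unexposed = 1314/3460 = 0.37977.
RR = 0.62932/0.37977 = 1.65710
AR% = (RR − 1)/RR × 100 = (1.65710 − 1)/1.65710 × 100 = 39.6538%

39.65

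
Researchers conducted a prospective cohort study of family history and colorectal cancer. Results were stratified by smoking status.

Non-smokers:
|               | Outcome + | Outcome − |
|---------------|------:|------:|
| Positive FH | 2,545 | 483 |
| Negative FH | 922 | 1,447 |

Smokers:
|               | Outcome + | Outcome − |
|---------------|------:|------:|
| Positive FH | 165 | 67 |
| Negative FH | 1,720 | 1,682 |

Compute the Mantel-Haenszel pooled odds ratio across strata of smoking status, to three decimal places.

6.642

OR_MH = Σ(aᵢdᵢ/nᵢ) / Σ(bᵢcᵢ/nᵢ), where nᵢ is the stratum total.
Stratum 1 (Non-smokers): n = 5397; a·d/n = 2545·1447/5397 = 682.3448; b·c/n = 483·922/5397 = 82.5136
Stratum 2 (Smokers): n = 3634; a·d/n = 165·1682/3634 = 76.3704; b·c/n = 67·1720/3634 = 31.7116
OR_MH = (682.3448 + 76.3704) / (82.5136 + 31.7116) = 758.7152 / 114.2252 = 6.64227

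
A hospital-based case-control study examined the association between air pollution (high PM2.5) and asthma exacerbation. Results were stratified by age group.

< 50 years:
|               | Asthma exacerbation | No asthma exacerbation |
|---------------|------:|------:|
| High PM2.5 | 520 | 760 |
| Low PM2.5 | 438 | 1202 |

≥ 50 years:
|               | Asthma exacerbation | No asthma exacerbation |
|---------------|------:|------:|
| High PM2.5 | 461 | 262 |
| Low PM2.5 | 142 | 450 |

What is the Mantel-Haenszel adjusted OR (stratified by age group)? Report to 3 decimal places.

2.613

OR_MH = Σ(aᵢdᵢ/nᵢ) / Σ(bᵢcᵢ/nᵢ), where nᵢ is the stratum total.
Stratum 1 (< 50 years): n = 2920; a·d/n = 520·1202/2920 = 214.0548; b·c/n = 760·438/2920 = 114.0000
Stratum 2 (≥ 50 years): n = 1315; a·d/n = 461·450/1315 = 157.7567; b·c/n = 262·142/1315 = 28.2920
OR_MH = (214.0548 + 157.7567) / (114.0000 + 28.2920) = 371.8114 / 142.2920 = 2.61302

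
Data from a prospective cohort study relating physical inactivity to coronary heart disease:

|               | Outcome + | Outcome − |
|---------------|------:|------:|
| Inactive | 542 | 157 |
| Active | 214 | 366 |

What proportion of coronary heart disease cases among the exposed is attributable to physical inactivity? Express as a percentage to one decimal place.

Cells: a = 542, b = 157, c = 214, d = 366.
Risk in exposed = 542/699 = 0.77539; risk in unexposed = 214/580 = 0.36897.
RR = 0.77539/0.36897 = 2.10153
AR% = (RR − 1)/RR × 100 = (2.10153 − 1)/2.10153 × 100 = 52.4157%

52.4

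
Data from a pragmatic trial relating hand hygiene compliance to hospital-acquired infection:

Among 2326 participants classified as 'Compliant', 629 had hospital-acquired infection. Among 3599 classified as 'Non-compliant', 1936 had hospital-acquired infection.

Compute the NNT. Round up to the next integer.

4

Risk in treated group = 629/2326 = 0.27042; risk in control = 1936/3599 = 0.53793.
Absolute risk reduction = 0.53793 − 0.27042 = 0.26751
NNT = 1 / ARR = 1 / 0.26751 = 3.738 → round up → 4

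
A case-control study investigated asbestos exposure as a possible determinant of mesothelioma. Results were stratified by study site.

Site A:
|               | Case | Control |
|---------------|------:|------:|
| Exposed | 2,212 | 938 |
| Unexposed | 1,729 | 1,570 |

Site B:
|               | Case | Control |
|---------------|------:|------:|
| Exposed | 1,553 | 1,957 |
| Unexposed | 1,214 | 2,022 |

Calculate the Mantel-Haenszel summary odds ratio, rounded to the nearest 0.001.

1.663

OR_MH = Σ(aᵢdᵢ/nᵢ) / Σ(bᵢcᵢ/nᵢ), where nᵢ is the stratum total.
Stratum 1 (Site A): n = 6449; a·d/n = 2212·1570/6449 = 538.5083; b·c/n = 938·1729/6449 = 251.4812
Stratum 2 (Site B): n = 6746; a·d/n = 1553·2022/6746 = 465.4856; b·c/n = 1957·1214/6746 = 352.1788
OR_MH = (538.5083 + 465.4856) / (251.4812 + 352.1788) = 1003.9939 / 603.6599 = 1.66318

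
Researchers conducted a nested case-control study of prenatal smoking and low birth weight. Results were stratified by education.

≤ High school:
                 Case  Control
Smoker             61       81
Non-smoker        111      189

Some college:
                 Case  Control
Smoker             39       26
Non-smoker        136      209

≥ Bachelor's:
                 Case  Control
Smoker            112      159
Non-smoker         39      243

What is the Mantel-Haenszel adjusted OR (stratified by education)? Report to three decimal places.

2.369

OR_MH = Σ(aᵢdᵢ/nᵢ) / Σ(bᵢcᵢ/nᵢ), where nᵢ is the stratum total.
Stratum 1 (≤ High school): n = 442; a·d/n = 61·189/442 = 26.0837; b·c/n = 81·111/442 = 20.3416
Stratum 2 (Some college): n = 410; a·d/n = 39·209/410 = 19.8805; b·c/n = 26·136/410 = 8.6244
Stratum 3 (≥ Bachelor's): n = 553; a·d/n = 112·243/553 = 49.2152; b·c/n = 159·39/553 = 11.2134
OR_MH = (26.0837 + 19.8805 + 49.2152) / (20.3416 + 8.6244 + 11.2134) = 95.1794 / 40.1794 = 2.36886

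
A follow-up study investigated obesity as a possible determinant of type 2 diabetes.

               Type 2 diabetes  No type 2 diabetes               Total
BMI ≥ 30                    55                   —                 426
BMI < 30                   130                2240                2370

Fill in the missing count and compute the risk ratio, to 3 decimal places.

2.354

The missing cell is in the exposed row: 426 − 55 = 371.
So a = 55, b = 371, c = 130, d = 2240.
RR = [a/(a+b)] / [c/(c+d)] = (55/426) / (130/2370) = 0.12911/0.05485 = 2.35374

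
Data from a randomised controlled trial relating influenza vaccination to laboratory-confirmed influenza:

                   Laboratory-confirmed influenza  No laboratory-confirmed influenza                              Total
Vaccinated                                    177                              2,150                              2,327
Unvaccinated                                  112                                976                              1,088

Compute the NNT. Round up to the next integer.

38

Risk in treated group = 177/2327 = 0.07606; risk in control = 112/1088 = 0.10294.
Absolute risk reduction = 0.10294 − 0.07606 = 0.02688
NNT = 1 / ARR = 1 / 0.02688 = 37.206 → round up → 38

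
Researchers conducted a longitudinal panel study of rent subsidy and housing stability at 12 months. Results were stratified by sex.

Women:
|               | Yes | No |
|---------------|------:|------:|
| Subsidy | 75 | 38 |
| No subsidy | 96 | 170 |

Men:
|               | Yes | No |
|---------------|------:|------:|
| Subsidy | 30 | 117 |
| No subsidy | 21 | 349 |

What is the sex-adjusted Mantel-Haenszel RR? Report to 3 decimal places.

RR_MH = Σ(aᵢ·n₀ᵢ/nᵢ) / Σ(cᵢ·n₁ᵢ/nᵢ), with n₁ᵢ = aᵢ+bᵢ (exposed), n₀ᵢ = cᵢ+dᵢ (unexposed), nᵢ = n₁ᵢ+n₀ᵢ.
Stratum 1 (Women): n₁ = 113, n₀ = 266, n = 379; a·n₀/n = 75·266/379 = 52.6385; c·n₁/n = 96·113/379 = 28.6227
Stratum 2 (Men): n₁ = 147, n₀ = 370, n = 517; a·n₀/n = 30·370/517 = 21.4700; c·n₁/n = 21·147/517 = 5.9710
RR_MH = (52.6385 + 21.4700) / (28.6227 + 5.9710) = 74.1085 / 34.5937 = 2.14226

2.142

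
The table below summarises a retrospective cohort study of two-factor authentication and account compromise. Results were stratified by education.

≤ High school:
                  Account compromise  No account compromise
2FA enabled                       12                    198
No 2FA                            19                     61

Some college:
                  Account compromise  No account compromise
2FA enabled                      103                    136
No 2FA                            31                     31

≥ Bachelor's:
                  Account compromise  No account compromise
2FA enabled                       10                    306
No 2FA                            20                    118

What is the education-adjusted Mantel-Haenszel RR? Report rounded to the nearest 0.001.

RR_MH = Σ(aᵢ·n₀ᵢ/nᵢ) / Σ(cᵢ·n₁ᵢ/nᵢ), with n₁ᵢ = aᵢ+bᵢ (exposed), n₀ᵢ = cᵢ+dᵢ (unexposed), nᵢ = n₁ᵢ+n₀ᵢ.
Stratum 1 (≤ High school): n₁ = 210, n₀ = 80, n = 290; a·n₀/n = 12·80/290 = 3.3103; c·n₁/n = 19·210/290 = 13.7586
Stratum 2 (Some college): n₁ = 239, n₀ = 62, n = 301; a·n₀/n = 103·62/301 = 21.2159; c·n₁/n = 31·239/301 = 24.6146
Stratum 3 (≥ Bachelor's): n₁ = 316, n₀ = 138, n = 454; a·n₀/n = 10·138/454 = 3.0396; c·n₁/n = 20·316/454 = 13.9207
RR_MH = (3.3103 + 21.2159 + 3.0396) / (13.7586 + 24.6146 + 13.9207) = 27.5659 / 52.2939 = 0.52713

0.527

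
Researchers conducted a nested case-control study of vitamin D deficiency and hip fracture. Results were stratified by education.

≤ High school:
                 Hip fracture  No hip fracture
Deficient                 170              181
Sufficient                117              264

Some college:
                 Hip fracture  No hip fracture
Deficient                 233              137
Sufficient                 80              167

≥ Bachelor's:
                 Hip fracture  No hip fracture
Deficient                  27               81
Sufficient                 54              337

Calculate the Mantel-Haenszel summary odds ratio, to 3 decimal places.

2.571

OR_MH = Σ(aᵢdᵢ/nᵢ) / Σ(bᵢcᵢ/nᵢ), where nᵢ is the stratum total.
Stratum 1 (≤ High school): n = 732; a·d/n = 170·264/732 = 61.3115; b·c/n = 181·117/732 = 28.9303
Stratum 2 (Some college): n = 617; a·d/n = 233·167/617 = 63.0648; b·c/n = 137·80/617 = 17.7634
Stratum 3 (≥ Bachelor's): n = 499; a·d/n = 27·337/499 = 18.2345; b·c/n = 81·54/499 = 8.7655
OR_MH = (61.3115 + 63.0648 + 18.2345) / (28.9303 + 17.7634 + 8.7655) = 142.6108 / 55.4592 = 2.57145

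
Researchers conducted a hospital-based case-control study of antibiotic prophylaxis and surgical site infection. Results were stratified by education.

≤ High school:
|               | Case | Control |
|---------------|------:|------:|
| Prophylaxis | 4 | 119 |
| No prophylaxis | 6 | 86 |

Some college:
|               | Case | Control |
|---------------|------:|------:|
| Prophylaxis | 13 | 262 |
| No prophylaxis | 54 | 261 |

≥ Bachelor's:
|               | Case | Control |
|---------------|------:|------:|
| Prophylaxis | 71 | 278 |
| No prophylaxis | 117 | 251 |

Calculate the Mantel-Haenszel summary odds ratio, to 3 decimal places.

0.443

OR_MH = Σ(aᵢdᵢ/nᵢ) / Σ(bᵢcᵢ/nᵢ), where nᵢ is the stratum total.
Stratum 1 (≤ High school): n = 215; a·d/n = 4·86/215 = 1.6000; b·c/n = 119·6/215 = 3.3209
Stratum 2 (Some college): n = 590; a·d/n = 13·261/590 = 5.7508; b·c/n = 262·54/590 = 23.9797
Stratum 3 (≥ Bachelor's): n = 717; a·d/n = 71·251/717 = 24.8550; b·c/n = 278·117/717 = 45.3640
OR_MH = (1.6000 + 5.7508 + 24.8550) / (3.3209 + 23.9797 + 45.3640) = 32.2058 / 72.6646 = 0.44321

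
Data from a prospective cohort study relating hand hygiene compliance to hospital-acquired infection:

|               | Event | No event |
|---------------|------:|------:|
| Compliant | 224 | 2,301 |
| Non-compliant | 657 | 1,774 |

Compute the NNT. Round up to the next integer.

6

Risk in treated group = 224/2525 = 0.08871; risk in control = 657/2431 = 0.27026.
Absolute risk reduction = 0.27026 − 0.08871 = 0.18155
NNT = 1 / ARR = 1 / 0.18155 = 5.508 → round up → 6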